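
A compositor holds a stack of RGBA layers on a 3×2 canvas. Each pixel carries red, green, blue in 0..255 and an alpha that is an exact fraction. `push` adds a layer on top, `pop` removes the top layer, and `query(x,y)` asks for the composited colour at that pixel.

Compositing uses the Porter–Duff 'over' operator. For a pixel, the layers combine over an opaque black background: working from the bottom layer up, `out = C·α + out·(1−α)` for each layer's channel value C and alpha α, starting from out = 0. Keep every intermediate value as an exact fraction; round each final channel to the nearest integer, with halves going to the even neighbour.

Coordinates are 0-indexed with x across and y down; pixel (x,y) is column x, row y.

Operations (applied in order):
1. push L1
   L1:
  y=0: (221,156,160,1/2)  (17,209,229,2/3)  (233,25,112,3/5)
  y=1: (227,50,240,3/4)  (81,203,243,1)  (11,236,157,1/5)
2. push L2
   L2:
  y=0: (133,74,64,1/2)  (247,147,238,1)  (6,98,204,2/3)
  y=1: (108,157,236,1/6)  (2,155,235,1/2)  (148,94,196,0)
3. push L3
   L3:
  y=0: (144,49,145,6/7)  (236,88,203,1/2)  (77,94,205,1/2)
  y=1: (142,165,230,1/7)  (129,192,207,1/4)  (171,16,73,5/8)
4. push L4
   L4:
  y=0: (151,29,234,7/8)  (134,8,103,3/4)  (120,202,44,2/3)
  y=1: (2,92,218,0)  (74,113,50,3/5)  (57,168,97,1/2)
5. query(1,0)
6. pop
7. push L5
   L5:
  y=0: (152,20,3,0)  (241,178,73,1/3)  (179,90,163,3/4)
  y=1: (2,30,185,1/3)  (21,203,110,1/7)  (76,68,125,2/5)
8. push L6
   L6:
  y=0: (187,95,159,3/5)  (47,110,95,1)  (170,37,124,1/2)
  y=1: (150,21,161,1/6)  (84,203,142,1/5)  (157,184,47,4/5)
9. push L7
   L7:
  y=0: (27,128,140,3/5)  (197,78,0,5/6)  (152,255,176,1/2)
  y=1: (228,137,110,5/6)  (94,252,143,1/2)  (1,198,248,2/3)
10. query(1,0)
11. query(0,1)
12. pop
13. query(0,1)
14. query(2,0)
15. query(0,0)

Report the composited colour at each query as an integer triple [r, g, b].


query (1,0) [L1,L2,L3,L4] — begin 0,0,0
after L1 α=2/3: [34/3, 418/3, 458/3]
after L2 α=1: [247, 147, 238]
after L3 α=1/2: [483/2, 235/2, 441/2]
after L4 α=3/4: [1287/8, 283/8, 1059/8]
→ [161, 35, 132]

at x=1,y=0 over L1,L2,L3,L5,L6,L7:
after L1 α=2/3: [34/3, 418/3, 458/3]
after L2 α=1: [247, 147, 238]
after L3 α=1/2: [483/2, 235/2, 441/2]
after L5 α=1/3: [724/3, 413/3, 514/3]
after L6 α=1: [47, 110, 95]
after L7 α=5/6: [172, 250/3, 95/6]
= [172, 83, 16]

query (0,1) [L1,L2,L3,L5,L6,L7] — begin 0,0,0
L1 α=3/4: [681/4, 75/2, 180]
L2 α=1/6: [1279/8, 689/12, 568/3]
L3 α=1/7: [4405/28, 1019/14, 1366/7]
L5 α=1/3: [4433/42, 1229/21, 4027/21]
L6 α=1/6: [28465/252, 3293/63, 11758/63]
L7 α=5/6: [315745/1512, 23224/189, 23204/189]
rounded: [209, 123, 123]

query (0,1) [L1,L2,L3,L5,L6] — begin 0,0,0
after L1 α=3/4: [681/4, 75/2, 180]
after L2 α=1/6: [1279/8, 689/12, 568/3]
after L3 α=1/7: [4405/28, 1019/14, 1366/7]
after L5 α=1/3: [4433/42, 1229/21, 4027/21]
after L6 α=1/6: [28465/252, 3293/63, 11758/63]
= [113, 52, 187]

query (2,0) [L1,L2,L3,L5,L6] — begin 0,0,0
after L1 α=3/5: [699/5, 15, 336/5]
after L2 α=2/3: [253/5, 211/3, 792/5]
after L3 α=1/2: [319/5, 493/6, 1817/10]
after L5 α=3/4: [751/5, 2113/24, 6707/40]
after L6 α=1/2: [1601/10, 3001/48, 11667/80]
= [160, 63, 146]

query (0,0) [L1,L2,L3,L5,L6] — begin 0,0,0
after L1 α=1/2: [221/2, 78, 80]
after L2 α=1/2: [487/4, 76, 72]
after L3 α=6/7: [3943/28, 370/7, 942/7]
after L5 α=0: [3943/28, 370/7, 942/7]
after L6 α=3/5: [11797/70, 547/7, 5223/35]
→ [169, 78, 149]


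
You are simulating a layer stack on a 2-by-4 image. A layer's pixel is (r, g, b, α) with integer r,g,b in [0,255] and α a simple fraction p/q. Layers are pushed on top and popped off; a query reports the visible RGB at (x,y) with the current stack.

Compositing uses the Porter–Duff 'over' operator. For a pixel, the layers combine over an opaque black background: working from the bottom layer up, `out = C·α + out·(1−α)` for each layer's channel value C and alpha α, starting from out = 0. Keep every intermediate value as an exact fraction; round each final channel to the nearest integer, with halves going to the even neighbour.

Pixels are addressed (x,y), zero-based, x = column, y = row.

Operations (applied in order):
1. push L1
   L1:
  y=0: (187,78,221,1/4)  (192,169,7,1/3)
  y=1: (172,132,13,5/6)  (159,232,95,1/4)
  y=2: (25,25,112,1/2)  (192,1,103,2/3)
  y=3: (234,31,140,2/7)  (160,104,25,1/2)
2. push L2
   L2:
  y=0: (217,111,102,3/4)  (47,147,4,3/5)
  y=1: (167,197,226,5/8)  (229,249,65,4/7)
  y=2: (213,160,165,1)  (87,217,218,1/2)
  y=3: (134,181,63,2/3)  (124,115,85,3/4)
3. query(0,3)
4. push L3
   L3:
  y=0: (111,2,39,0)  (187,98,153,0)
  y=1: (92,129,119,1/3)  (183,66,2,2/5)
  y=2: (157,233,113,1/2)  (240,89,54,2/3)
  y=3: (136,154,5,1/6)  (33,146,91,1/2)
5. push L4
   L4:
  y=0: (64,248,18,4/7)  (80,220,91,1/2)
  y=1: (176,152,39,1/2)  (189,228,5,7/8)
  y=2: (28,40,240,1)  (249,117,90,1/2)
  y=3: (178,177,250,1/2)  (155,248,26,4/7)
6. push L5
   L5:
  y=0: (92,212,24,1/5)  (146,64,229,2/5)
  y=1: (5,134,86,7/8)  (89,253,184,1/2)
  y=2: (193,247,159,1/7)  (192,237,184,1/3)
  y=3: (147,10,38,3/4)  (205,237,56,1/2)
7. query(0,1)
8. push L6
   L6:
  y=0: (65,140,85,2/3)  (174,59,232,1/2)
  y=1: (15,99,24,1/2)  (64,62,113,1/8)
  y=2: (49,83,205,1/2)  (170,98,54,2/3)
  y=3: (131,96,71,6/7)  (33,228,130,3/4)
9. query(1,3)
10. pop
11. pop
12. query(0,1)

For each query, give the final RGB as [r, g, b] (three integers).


(0,3) stack=L1,L2; from [0,0,0]:
+L1 (α=2/7) → [468/7, 62/7, 40]
+L2 (α=2/3) → [2344/21, 2596/21, 166/3]
→ [112, 124, 55]

at x=0,y=1 over L1,L2,L3,L4,L5:
L1 α=5/6: [430/3, 110, 65/6]
L2 α=5/8: [1265/8, 1315/8, 2325/16]
L3 α=1/3: [1633/12, 1831/12, 3277/24]
L4 α=1/2: [3745/24, 3655/24, 4213/48]
L5 α=7/8: [4585/192, 26167/192, 33109/384]
→ [24, 136, 86]

query (1,3) [L1,L2,L3,L4,L5,L6] — begin 0,0,0
+L1 (α=1/2) → [80, 52, 25/2]
+L2 (α=3/4) → [113, 397/4, 535/8]
+L3 (α=1/2) → [73, 981/8, 1263/16]
+L4 (α=4/7) → [839/7, 10879/56, 779/16]
+L5 (α=1/2) → [1137/7, 24151/112, 1675/32]
+L6 (α=3/4) → [915/14, 100759/448, 14155/128]
rounded: [65, 225, 111]

at x=0,y=1 over L1,L2,L3,L4:
+L1 (α=5/6) → [430/3, 110, 65/6]
+L2 (α=5/8) → [1265/8, 1315/8, 2325/16]
+L3 (α=1/3) → [1633/12, 1831/12, 3277/24]
+L4 (α=1/2) → [3745/24, 3655/24, 4213/48]
= [156, 152, 88]


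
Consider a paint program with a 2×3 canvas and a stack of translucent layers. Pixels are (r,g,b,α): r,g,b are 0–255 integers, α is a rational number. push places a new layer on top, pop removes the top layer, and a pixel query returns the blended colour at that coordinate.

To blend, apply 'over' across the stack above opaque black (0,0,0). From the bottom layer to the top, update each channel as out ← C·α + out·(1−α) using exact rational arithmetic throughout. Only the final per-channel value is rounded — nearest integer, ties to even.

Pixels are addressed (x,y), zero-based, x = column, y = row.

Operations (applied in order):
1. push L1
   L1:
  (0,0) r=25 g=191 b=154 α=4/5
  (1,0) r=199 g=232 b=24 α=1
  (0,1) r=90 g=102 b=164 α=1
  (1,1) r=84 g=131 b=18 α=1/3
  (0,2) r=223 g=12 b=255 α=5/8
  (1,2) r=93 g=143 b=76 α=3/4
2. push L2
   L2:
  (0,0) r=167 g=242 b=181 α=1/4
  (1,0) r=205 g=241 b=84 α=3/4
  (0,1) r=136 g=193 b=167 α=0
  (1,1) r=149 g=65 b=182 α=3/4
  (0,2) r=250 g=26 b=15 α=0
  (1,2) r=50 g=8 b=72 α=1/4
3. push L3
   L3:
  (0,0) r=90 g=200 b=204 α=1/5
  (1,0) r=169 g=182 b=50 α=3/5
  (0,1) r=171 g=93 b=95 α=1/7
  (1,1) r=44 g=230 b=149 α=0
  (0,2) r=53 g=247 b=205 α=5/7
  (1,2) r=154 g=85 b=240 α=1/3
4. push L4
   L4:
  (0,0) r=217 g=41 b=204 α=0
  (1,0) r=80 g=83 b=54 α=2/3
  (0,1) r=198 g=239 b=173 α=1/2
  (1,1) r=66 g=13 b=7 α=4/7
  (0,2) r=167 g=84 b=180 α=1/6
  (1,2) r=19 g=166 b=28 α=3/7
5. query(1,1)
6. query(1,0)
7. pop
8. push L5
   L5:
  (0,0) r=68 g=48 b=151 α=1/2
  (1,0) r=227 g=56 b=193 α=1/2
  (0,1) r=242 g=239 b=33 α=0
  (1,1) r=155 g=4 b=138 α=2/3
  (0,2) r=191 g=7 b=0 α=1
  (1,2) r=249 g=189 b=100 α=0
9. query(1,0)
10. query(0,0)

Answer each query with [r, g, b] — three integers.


at x=1,y=1 over L1,L2,L3,L4:
L1 α=1/3: [28, 131/3, 6]
L2 α=3/4: [475/4, 179/3, 138]
L3 α=0: [475/4, 179/3, 138]
L4 α=4/7: [2481/28, 33, 442/7]
rounded: [89, 33, 63]

(1,0) stack=L1,L2,L3,L4; from [0,0,0]:
L1 α=1: [199, 232, 24]
L2 α=3/4: [407/2, 955/4, 69]
L3 α=3/5: [914/5, 2047/10, 288/5]
L4 α=2/3: [1714/15, 3707/30, 276/5]
→ [114, 124, 55]

query (1,0) [L1,L2,L3,L5] — begin 0,0,0
after L1 α=1: [199, 232, 24]
after L2 α=3/4: [407/2, 955/4, 69]
after L3 α=3/5: [914/5, 2047/10, 288/5]
after L5 α=1/2: [2049/10, 2607/20, 1253/10]
rounded: [205, 130, 125]

query (0,0) [L1,L2,L3,L5] — begin 0,0,0
after L1 α=4/5: [20, 764/5, 616/5]
after L2 α=1/4: [227/4, 1751/10, 2753/20]
after L3 α=1/5: [317/5, 4502/25, 3773/25]
after L5 α=1/2: [657/10, 2851/25, 3774/25]
rounded: [66, 114, 151]


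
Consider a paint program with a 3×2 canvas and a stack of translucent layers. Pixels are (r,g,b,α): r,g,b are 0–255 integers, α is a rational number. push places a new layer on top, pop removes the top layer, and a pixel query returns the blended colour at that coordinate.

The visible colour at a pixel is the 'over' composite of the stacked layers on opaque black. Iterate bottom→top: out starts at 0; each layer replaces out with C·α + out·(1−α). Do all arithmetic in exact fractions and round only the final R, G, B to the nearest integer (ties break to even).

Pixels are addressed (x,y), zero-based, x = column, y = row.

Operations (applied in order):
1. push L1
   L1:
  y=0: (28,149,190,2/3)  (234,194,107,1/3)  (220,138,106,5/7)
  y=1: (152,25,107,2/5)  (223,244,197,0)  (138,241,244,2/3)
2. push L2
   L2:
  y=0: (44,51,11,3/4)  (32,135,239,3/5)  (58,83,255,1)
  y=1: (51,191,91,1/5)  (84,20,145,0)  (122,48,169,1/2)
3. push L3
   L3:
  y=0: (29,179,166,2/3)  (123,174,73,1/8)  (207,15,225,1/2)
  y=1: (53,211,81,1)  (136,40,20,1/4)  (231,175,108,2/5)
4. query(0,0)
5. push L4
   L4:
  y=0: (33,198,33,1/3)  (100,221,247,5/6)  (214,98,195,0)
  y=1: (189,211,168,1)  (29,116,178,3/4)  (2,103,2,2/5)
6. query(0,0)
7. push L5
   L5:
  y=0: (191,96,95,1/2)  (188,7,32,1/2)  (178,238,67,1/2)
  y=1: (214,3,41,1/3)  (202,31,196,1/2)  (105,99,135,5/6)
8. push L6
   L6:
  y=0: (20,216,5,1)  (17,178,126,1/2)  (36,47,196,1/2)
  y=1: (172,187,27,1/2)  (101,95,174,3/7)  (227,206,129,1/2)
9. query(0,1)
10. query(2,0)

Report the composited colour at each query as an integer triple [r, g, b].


(0,0) stack=L1,L2,L3; from [0,0,0]:
+L1 (α=2/3) → [56/3, 298/3, 380/3]
+L2 (α=3/4) → [113/3, 757/12, 479/12]
+L3 (α=2/3) → [287/9, 5053/36, 4463/36]
= [32, 140, 124]

(0,0) stack=L1,L2,L3,L4; from [0,0,0]:
after L1 α=2/3: [56/3, 298/3, 380/3]
after L2 α=3/4: [113/3, 757/12, 479/12]
after L3 α=2/3: [287/9, 5053/36, 4463/36]
after L4 α=1/3: [871/27, 8617/54, 5057/54]
= [32, 160, 94]

query (0,1) [L1,L2,L3,L4,L5,L6] — begin 0,0,0
L1 α=2/5: [304/5, 10, 214/5]
L2 α=1/5: [1471/25, 231/5, 1311/25]
L3 α=1: [53, 211, 81]
L4 α=1: [189, 211, 168]
L5 α=1/3: [592/3, 425/3, 377/3]
L6 α=1/2: [554/3, 493/3, 229/3]
= [185, 164, 76]

query (2,0) [L1,L2,L3,L4,L5,L6] — begin 0,0,0
L1 α=5/7: [1100/7, 690/7, 530/7]
L2 α=1: [58, 83, 255]
L3 α=1/2: [265/2, 49, 240]
L4 α=0: [265/2, 49, 240]
L5 α=1/2: [621/4, 287/2, 307/2]
L6 α=1/2: [765/8, 381/4, 699/4]
= [96, 95, 175]


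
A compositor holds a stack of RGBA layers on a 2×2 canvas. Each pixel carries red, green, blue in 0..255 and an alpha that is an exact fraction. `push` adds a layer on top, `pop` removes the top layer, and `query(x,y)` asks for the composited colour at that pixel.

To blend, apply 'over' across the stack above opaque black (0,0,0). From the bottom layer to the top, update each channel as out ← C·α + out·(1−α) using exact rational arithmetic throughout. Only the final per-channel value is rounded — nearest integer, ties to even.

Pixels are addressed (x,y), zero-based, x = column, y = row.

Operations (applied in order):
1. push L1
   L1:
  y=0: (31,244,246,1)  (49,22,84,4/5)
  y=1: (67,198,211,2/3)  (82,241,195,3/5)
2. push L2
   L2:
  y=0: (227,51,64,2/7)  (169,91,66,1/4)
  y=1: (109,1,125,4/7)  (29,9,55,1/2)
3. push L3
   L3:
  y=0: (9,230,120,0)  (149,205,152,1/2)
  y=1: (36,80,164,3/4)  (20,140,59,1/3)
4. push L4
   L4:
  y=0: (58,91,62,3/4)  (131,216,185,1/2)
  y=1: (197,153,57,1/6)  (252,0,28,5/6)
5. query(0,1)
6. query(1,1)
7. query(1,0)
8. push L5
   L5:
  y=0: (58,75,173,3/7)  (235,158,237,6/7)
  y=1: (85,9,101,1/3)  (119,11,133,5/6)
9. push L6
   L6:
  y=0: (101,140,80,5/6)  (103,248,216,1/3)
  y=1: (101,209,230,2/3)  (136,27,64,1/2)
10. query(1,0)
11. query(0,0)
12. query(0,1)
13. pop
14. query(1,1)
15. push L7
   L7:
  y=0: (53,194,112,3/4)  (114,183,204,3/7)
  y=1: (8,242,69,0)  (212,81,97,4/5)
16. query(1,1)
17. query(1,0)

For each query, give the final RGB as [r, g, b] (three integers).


(0,1) stack=L1,L2,L3,L4; from [0,0,0]:
+L1 (α=2/3) → [134/3, 132, 422/3]
+L2 (α=4/7) → [570/7, 400/7, 922/7]
+L3 (α=3/4) → [663/14, 520/7, 2183/14]
+L4 (α=1/6) → [6073/84, 3671/42, 11713/84]
→ [72, 87, 139]

at x=1,y=1 over L1,L2,L3,L4:
L1 α=3/5: [246/5, 723/5, 117]
L2 α=1/2: [391/10, 384/5, 86]
L3 α=1/3: [491/15, 1468/15, 77]
L4 α=5/6: [19391/90, 734/45, 217/6]
= [215, 16, 36]

(1,0) stack=L1,L2,L3,L4; from [0,0,0]:
L1 α=4/5: [196/5, 88/5, 336/5]
L2 α=1/4: [1433/20, 719/20, 669/10]
L3 α=1/2: [4413/40, 4819/40, 2189/20]
L4 α=1/2: [9653/80, 13459/80, 5889/40]
= [121, 168, 147]

query (1,0) [L1,L2,L3,L4,L5,L6] — begin 0,0,0
after L1 α=4/5: [196/5, 88/5, 336/5]
after L2 α=1/4: [1433/20, 719/20, 669/10]
after L3 α=1/2: [4413/40, 4819/40, 2189/20]
after L4 α=1/2: [9653/80, 13459/80, 5889/40]
after L5 α=6/7: [122453/560, 12757/80, 8967/40]
after L6 α=1/3: [50431/280, 7559/40, 4429/20]
rounded: [180, 189, 221]

at x=0,y=0 over L1,L2,L3,L4,L5,L6:
after L1 α=1: [31, 244, 246]
after L2 α=2/7: [87, 1322/7, 194]
after L3 α=0: [87, 1322/7, 194]
after L4 α=3/4: [261/4, 3233/28, 95]
after L5 α=3/7: [435/7, 4808/49, 899/7]
after L6 α=5/6: [1985/21, 6518/49, 1233/14]
= [95, 133, 88]

(0,1) stack=L1,L2,L3,L4,L5,L6; from [0,0,0]:
L1 α=2/3: [134/3, 132, 422/3]
L2 α=4/7: [570/7, 400/7, 922/7]
L3 α=3/4: [663/14, 520/7, 2183/14]
L4 α=1/6: [6073/84, 3671/42, 11713/84]
L5 α=1/3: [9643/126, 3860/63, 15955/126]
L6 α=2/3: [35095/378, 30194/189, 73915/378]
rounded: [93, 160, 196]

at x=1,y=1 over L1,L2,L3,L4,L5:
L1 α=3/5: [246/5, 723/5, 117]
L2 α=1/2: [391/10, 384/5, 86]
L3 α=1/3: [491/15, 1468/15, 77]
L4 α=5/6: [19391/90, 734/45, 217/6]
L5 α=5/6: [72941/540, 3209/270, 4207/36]
rounded: [135, 12, 117]

at x=1,y=1 over L1,L2,L3,L4,L5,L7:
L1 α=3/5: [246/5, 723/5, 117]
L2 α=1/2: [391/10, 384/5, 86]
L3 α=1/3: [491/15, 1468/15, 77]
L4 α=5/6: [19391/90, 734/45, 217/6]
L5 α=5/6: [72941/540, 3209/270, 4207/36]
L7 α=4/5: [530861/2700, 90689/1350, 3635/36]
→ [197, 67, 101]

(1,0) stack=L1,L2,L3,L4,L5,L7; from [0,0,0]:
L1 α=4/5: [196/5, 88/5, 336/5]
L2 α=1/4: [1433/20, 719/20, 669/10]
L3 α=1/2: [4413/40, 4819/40, 2189/20]
L4 α=1/2: [9653/80, 13459/80, 5889/40]
L5 α=6/7: [122453/560, 12757/80, 8967/40]
L7 α=3/7: [170333/980, 3391/20, 15087/70]
= [174, 170, 216]


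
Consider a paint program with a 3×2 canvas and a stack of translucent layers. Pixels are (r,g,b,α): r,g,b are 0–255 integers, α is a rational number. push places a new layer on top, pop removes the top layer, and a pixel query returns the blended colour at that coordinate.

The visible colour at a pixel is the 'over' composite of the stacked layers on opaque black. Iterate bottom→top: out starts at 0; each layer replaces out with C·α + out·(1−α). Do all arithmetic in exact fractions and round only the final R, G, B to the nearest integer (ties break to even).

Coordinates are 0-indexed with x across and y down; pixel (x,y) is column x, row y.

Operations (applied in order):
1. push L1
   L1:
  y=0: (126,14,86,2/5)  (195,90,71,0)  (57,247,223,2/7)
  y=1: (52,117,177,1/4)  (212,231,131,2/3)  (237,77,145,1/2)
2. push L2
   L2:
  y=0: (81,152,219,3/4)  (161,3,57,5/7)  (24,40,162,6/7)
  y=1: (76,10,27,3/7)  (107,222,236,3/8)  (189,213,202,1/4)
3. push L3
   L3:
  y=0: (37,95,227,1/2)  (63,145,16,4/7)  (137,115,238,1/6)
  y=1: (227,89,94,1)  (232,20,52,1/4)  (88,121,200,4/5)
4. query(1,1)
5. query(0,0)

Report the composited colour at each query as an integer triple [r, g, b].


at x=1,y=1 over L1,L2,L3:
+L1 (α=2/3) → [424/3, 154, 262/3]
+L2 (α=3/8) → [3083/24, 359/2, 1717/12]
+L3 (α=1/4) → [4939/32, 1117/8, 1925/16]
→ [154, 140, 120]

query (0,0) [L1,L2,L3] — begin 0,0,0
+L1 (α=2/5) → [252/5, 28/5, 172/5]
+L2 (α=3/4) → [1467/20, 577/5, 3457/20]
+L3 (α=1/2) → [2207/40, 526/5, 7997/40]
= [55, 105, 200]


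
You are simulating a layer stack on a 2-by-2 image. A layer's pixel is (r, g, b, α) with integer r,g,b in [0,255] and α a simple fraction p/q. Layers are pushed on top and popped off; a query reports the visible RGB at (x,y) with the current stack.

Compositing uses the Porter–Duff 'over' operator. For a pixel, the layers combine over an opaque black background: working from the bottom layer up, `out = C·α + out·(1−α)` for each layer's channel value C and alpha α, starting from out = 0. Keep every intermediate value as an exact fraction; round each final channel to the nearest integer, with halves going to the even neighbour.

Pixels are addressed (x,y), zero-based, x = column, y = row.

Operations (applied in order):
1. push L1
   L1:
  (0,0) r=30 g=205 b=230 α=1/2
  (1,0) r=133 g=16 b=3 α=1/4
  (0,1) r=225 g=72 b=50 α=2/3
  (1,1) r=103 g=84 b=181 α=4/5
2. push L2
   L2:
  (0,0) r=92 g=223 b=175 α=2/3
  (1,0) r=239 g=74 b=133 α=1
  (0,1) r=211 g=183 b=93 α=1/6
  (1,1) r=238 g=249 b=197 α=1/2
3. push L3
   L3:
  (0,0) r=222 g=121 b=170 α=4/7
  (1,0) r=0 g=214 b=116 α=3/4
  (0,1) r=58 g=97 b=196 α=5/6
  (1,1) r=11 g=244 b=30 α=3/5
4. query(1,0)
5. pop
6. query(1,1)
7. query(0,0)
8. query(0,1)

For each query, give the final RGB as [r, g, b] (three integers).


query (1,0) [L1,L2,L3] — begin 0,0,0
+L1 (α=1/4) → [133/4, 4, 3/4]
+L2 (α=1) → [239, 74, 133]
+L3 (α=3/4) → [239/4, 179, 481/4]
= [60, 179, 120]

query (1,1) [L1,L2] — begin 0,0,0
L1 α=4/5: [412/5, 336/5, 724/5]
L2 α=1/2: [801/5, 1581/10, 1709/10]
rounded: [160, 158, 171]

at x=0,y=0 over L1,L2:
L1 α=1/2: [15, 205/2, 115]
L2 α=2/3: [199/3, 1097/6, 155]
rounded: [66, 183, 155]

(0,1) stack=L1,L2; from [0,0,0]:
L1 α=2/3: [150, 48, 100/3]
L2 α=1/6: [961/6, 141/2, 779/18]
= [160, 70, 43]


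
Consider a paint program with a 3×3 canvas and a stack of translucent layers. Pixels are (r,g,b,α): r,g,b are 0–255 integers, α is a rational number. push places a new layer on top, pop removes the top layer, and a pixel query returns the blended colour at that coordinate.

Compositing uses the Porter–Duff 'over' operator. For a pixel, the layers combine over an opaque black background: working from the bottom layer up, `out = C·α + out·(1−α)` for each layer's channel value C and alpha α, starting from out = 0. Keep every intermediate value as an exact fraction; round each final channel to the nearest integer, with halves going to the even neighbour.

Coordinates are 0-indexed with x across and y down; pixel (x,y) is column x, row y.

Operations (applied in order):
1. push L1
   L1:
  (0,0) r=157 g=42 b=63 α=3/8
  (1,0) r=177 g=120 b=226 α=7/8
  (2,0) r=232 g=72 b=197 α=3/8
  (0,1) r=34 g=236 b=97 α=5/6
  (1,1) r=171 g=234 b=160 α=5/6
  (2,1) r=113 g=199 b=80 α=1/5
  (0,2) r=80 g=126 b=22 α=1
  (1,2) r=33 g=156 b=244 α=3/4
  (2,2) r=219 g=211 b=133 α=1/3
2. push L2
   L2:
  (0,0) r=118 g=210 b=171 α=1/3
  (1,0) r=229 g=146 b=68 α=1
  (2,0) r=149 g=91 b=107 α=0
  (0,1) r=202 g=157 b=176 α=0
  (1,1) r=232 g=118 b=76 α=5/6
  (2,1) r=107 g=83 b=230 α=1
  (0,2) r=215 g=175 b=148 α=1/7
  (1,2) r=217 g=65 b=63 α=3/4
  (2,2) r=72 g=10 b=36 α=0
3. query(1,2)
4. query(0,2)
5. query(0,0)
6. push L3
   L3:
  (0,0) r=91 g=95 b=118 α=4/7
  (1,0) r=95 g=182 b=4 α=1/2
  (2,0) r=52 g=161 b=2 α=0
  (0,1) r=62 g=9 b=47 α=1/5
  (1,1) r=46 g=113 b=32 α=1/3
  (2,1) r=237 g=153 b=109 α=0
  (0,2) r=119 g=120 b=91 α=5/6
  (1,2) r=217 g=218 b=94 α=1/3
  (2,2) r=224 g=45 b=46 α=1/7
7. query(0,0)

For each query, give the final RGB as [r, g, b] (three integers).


(1,2) stack=L1,L2; from [0,0,0]:
L1 α=3/4: [99/4, 117, 183]
L2 α=3/4: [2703/16, 78, 93]
= [169, 78, 93]

at x=0,y=2 over L1,L2:
after L1 α=1: [80, 126, 22]
after L2 α=1/7: [695/7, 133, 40]
= [99, 133, 40]

at x=0,y=0 over L1,L2:
after L1 α=3/8: [471/8, 63/4, 189/8]
after L2 α=1/3: [943/12, 161/2, 291/4]
→ [79, 80, 73]

(0,0) stack=L1,L2,L3; from [0,0,0]:
+L1 (α=3/8) → [471/8, 63/4, 189/8]
+L2 (α=1/3) → [943/12, 161/2, 291/4]
+L3 (α=4/7) → [2399/28, 1243/14, 2761/28]
rounded: [86, 89, 99]


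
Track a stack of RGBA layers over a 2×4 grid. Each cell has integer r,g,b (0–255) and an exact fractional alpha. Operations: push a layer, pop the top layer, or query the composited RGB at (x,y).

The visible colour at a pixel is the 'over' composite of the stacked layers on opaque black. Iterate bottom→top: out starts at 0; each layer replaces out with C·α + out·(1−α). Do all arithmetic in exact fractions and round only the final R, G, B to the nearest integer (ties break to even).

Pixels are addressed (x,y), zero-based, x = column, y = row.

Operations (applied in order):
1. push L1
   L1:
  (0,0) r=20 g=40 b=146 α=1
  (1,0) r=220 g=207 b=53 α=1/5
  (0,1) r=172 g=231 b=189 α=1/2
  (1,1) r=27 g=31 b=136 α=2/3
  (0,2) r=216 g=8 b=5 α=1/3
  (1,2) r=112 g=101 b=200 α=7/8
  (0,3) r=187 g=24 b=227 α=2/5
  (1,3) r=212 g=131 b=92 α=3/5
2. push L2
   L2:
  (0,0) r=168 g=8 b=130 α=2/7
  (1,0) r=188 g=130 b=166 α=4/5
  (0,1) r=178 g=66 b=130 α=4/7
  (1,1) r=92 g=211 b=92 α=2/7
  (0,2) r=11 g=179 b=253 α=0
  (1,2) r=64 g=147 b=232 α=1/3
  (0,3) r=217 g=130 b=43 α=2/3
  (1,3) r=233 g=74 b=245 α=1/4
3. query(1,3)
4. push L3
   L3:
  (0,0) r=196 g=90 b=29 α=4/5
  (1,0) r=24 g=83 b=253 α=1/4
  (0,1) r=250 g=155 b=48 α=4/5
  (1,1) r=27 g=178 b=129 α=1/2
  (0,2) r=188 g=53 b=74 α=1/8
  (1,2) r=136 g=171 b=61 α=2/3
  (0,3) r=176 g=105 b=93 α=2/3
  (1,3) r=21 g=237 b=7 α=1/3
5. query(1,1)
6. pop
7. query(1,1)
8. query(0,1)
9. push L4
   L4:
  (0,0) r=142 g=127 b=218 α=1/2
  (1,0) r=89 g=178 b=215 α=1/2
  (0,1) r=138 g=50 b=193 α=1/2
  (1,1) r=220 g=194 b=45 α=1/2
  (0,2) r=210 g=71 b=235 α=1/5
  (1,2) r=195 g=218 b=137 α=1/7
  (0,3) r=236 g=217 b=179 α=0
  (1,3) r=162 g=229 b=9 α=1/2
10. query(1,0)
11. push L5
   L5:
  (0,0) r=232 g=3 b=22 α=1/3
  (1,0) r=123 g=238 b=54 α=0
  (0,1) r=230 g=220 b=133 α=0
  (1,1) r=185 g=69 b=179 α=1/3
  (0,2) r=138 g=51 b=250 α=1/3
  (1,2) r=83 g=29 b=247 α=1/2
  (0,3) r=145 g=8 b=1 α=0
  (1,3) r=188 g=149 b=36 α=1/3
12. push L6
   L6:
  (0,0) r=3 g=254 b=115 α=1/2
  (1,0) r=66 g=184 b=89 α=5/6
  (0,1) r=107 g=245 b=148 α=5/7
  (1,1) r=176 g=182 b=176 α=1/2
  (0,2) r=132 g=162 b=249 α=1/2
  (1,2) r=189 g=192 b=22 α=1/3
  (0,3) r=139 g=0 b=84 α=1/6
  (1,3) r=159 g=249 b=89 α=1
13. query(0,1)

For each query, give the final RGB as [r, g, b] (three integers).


at x=1,y=3 over L1,L2:
after L1 α=3/5: [636/5, 393/5, 276/5]
after L2 α=1/4: [3073/20, 1549/20, 2053/20]
= [154, 77, 103]

at x=1,y=1 over L1,L2,L3:
after L1 α=2/3: [18, 62/3, 272/3]
after L2 α=2/7: [274/7, 1576/21, 1912/21]
after L3 α=1/2: [463/14, 2657/21, 4621/42]
→ [33, 127, 110]

at x=1,y=1 over L1,L2:
L1 α=2/3: [18, 62/3, 272/3]
L2 α=2/7: [274/7, 1576/21, 1912/21]
rounded: [39, 75, 91]

query (0,1) [L1,L2] — begin 0,0,0
+L1 (α=1/2) → [86, 231/2, 189/2]
+L2 (α=4/7) → [970/7, 1221/14, 1607/14]
= [139, 87, 115]

at x=1,y=0 over L1,L2,L4:
L1 α=1/5: [44, 207/5, 53/5]
L2 α=4/5: [796/5, 2807/25, 3373/25]
L4 α=1/2: [1241/10, 7257/50, 4374/25]
rounded: [124, 145, 175]

(0,1) stack=L1,L2,L4,L5,L6; from [0,0,0]:
after L1 α=1/2: [86, 231/2, 189/2]
after L2 α=4/7: [970/7, 1221/14, 1607/14]
after L4 α=1/2: [968/7, 1921/28, 4309/28]
after L5 α=0: [968/7, 1921/28, 4309/28]
after L6 α=5/7: [5681/49, 19071/98, 14669/98]
→ [116, 195, 150]


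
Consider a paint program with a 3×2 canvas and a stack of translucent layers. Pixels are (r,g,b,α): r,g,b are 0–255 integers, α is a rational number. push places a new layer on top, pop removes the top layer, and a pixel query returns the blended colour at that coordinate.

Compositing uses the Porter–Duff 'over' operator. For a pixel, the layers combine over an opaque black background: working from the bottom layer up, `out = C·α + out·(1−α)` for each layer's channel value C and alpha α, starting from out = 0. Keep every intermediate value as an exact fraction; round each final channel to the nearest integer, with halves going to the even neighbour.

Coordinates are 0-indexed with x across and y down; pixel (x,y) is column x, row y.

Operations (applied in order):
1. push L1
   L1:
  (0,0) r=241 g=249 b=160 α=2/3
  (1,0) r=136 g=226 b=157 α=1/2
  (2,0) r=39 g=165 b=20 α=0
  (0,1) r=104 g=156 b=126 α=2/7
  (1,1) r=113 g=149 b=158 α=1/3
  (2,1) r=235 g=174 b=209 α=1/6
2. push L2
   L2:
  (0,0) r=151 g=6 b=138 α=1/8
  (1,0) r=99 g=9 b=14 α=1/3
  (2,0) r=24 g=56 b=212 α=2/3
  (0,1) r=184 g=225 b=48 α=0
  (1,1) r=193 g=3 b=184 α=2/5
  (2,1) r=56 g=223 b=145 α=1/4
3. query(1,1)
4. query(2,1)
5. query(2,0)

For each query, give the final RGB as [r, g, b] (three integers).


query (1,1) [L1,L2] — begin 0,0,0
+L1 (α=1/3) → [113/3, 149/3, 158/3]
+L2 (α=2/5) → [499/5, 31, 526/5]
rounded: [100, 31, 105]

query (2,1) [L1,L2] — begin 0,0,0
after L1 α=1/6: [235/6, 29, 209/6]
after L2 α=1/4: [347/8, 155/2, 499/8]
→ [43, 78, 62]

query (2,0) [L1,L2] — begin 0,0,0
after L1 α=0: [0, 0, 0]
after L2 α=2/3: [16, 112/3, 424/3]
→ [16, 37, 141]


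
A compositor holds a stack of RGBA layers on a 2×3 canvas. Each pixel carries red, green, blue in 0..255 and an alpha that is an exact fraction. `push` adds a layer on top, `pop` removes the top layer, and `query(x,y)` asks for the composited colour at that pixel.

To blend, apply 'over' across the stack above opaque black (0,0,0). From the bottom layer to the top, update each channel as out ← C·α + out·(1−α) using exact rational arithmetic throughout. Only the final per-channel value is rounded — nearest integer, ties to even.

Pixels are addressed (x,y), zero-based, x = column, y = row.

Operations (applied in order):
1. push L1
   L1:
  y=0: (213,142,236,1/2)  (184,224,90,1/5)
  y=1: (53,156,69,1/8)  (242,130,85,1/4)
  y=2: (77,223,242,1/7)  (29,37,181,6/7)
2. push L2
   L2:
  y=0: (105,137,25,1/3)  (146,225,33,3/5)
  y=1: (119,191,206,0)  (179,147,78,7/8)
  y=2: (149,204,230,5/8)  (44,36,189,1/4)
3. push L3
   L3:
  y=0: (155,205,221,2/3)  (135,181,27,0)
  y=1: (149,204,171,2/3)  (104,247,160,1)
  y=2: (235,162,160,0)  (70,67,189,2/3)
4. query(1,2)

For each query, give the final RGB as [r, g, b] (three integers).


at x=1,y=2 over L1,L2,L3:
L1 α=6/7: [174/7, 222/7, 1086/7]
L2 α=1/4: [415/14, 459/14, 4581/28]
L3 α=2/3: [2375/42, 2335/42, 5055/28]
rounded: [57, 56, 181]


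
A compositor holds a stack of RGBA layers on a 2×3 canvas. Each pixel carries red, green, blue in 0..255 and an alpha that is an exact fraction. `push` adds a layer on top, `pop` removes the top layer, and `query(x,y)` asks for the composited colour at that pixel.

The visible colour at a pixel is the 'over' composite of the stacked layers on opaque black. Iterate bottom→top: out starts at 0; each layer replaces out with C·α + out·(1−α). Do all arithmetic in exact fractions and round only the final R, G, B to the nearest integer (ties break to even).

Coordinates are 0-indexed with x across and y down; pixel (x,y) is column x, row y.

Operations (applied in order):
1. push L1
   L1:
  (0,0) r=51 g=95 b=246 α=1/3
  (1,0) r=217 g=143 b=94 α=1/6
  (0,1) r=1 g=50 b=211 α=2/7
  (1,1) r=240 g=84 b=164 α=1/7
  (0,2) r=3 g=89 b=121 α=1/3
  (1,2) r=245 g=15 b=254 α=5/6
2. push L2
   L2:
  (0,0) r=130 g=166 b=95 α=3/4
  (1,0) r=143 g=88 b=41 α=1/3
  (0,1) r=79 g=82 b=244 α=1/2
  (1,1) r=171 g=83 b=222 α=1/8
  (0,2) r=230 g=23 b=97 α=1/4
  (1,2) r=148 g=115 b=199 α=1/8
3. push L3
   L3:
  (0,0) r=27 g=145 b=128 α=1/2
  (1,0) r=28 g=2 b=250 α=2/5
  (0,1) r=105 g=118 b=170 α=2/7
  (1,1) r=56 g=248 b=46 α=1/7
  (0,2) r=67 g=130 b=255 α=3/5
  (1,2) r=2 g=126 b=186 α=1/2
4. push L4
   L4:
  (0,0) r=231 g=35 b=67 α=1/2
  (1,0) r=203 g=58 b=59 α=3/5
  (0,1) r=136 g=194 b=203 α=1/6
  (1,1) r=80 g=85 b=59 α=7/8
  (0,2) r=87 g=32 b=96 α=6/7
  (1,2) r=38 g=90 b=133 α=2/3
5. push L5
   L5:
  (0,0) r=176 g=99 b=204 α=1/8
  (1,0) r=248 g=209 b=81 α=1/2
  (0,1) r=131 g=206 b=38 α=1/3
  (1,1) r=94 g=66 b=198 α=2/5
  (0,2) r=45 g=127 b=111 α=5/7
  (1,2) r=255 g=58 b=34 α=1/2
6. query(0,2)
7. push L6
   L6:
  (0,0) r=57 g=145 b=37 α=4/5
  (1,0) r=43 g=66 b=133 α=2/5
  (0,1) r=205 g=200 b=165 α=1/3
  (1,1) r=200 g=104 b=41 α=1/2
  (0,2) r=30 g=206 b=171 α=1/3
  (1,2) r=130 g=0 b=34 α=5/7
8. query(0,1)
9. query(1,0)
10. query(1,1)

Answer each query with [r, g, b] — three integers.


at x=0,y=2 over L1,L2,L3,L4,L5:
L1 α=1/3: [1, 89/3, 121/3]
L2 α=1/4: [233/4, 28, 109/2]
L3 α=3/5: [127/2, 446/5, 874/5]
L4 α=6/7: [1171/14, 1406/35, 3754/35]
L5 α=5/7: [2746/49, 25037/245, 26933/245]
= [56, 102, 110]

at x=0,y=1 over L1,L2,L3,L4,L5,L6:
after L1 α=2/7: [2/7, 100/7, 422/7]
after L2 α=1/2: [555/14, 337/7, 1065/7]
after L3 α=2/7: [5715/98, 3337/49, 7705/49]
after L4 α=1/6: [41903/588, 26191/294, 24236/147]
after L5 α=1/3: [80417/882, 56473/441, 54058/441]
after L6 α=1/3: [170822/1323, 201146/1323, 180881/1323]
= [129, 152, 137]

(1,0) stack=L1,L2,L3,L4,L5,L6; from [0,0,0]:
+L1 (α=1/6) → [217/6, 143/6, 47/3]
+L2 (α=1/3) → [646/9, 407/9, 217/9]
+L3 (α=2/5) → [814/15, 419/15, 1717/15]
+L4 (α=3/5) → [10763/75, 3448/75, 6089/75]
+L5 (α=1/2) → [29363/150, 19123/150, 6082/75]
+L6 (α=2/5) → [33663/250, 25723/250, 12732/125]
→ [135, 103, 102]

(1,1) stack=L1,L2,L3,L4,L5,L6; from [0,0,0]:
after L1 α=1/7: [240/7, 12, 164/7]
after L2 α=1/8: [411/8, 167/8, 193/4]
after L3 α=1/7: [1457/28, 1493/28, 671/14]
after L4 α=7/8: [17137/224, 18153/224, 6453/112]
after L5 α=2/5: [93523/1120, 84027/1120, 63711/560]
after L6 α=1/2: [317523/2240, 200507/2240, 86671/1120]
rounded: [142, 90, 77]


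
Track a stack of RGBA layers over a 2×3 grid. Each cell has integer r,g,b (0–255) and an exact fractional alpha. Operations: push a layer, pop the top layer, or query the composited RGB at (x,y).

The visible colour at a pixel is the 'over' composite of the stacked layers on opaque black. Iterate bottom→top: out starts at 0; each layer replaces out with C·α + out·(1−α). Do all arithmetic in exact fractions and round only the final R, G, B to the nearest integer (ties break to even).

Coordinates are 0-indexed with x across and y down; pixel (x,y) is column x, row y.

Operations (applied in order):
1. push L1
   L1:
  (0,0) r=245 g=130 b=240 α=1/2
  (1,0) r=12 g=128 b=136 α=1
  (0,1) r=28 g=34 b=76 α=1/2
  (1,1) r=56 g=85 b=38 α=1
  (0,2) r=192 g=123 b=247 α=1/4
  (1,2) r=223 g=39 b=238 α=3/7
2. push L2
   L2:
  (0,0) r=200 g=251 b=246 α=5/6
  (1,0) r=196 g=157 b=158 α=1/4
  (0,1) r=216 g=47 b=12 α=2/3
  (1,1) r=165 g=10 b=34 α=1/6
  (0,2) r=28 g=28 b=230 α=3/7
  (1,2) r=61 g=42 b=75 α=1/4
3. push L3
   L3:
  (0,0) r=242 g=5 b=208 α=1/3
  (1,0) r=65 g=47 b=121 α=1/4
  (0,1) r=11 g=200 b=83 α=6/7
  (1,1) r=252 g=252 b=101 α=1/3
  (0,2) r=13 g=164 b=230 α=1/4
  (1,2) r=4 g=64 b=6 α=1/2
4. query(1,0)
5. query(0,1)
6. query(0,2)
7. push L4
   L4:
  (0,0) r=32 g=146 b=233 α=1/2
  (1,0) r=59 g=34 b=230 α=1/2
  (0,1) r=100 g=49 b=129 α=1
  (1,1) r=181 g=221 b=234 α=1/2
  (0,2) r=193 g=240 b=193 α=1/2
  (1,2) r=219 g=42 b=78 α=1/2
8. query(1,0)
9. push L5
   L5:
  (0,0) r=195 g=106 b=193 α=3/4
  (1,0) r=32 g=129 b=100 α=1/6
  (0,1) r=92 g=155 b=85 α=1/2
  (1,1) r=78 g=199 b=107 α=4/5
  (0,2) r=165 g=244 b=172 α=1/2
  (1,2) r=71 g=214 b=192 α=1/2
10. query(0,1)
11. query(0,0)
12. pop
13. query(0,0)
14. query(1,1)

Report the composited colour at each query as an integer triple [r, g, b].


query (1,0) [L1,L2,L3] — begin 0,0,0
after L1 α=1: [12, 128, 136]
after L2 α=1/4: [58, 541/4, 283/2]
after L3 α=1/4: [239/4, 1811/16, 1091/8]
→ [60, 113, 136]

query (0,1) [L1,L2,L3] — begin 0,0,0
L1 α=1/2: [14, 17, 38]
L2 α=2/3: [446/3, 37, 62/3]
L3 α=6/7: [92/3, 1237/7, 1556/21]
rounded: [31, 177, 74]

query (0,2) [L1,L2,L3] — begin 0,0,0
after L1 α=1/4: [48, 123/4, 247/4]
after L2 α=3/7: [276/7, 207/7, 937/7]
after L3 α=1/4: [919/28, 1769/28, 4421/28]
→ [33, 63, 158]

at x=1,y=0 over L1,L2,L3,L4:
after L1 α=1: [12, 128, 136]
after L2 α=1/4: [58, 541/4, 283/2]
after L3 α=1/4: [239/4, 1811/16, 1091/8]
after L4 α=1/2: [475/8, 2355/32, 2931/16]
= [59, 74, 183]

query (0,1) [L1,L2,L3,L4,L5] — begin 0,0,0
L1 α=1/2: [14, 17, 38]
L2 α=2/3: [446/3, 37, 62/3]
L3 α=6/7: [92/3, 1237/7, 1556/21]
L4 α=1: [100, 49, 129]
L5 α=1/2: [96, 102, 107]
rounded: [96, 102, 107]

(0,0) stack=L1,L2,L3,L4,L5; from [0,0,0]:
+L1 (α=1/2) → [245/2, 65, 120]
+L2 (α=5/6) → [2245/12, 220, 225]
+L3 (α=1/3) → [3697/18, 445/3, 658/3]
+L4 (α=1/2) → [4273/36, 883/6, 1357/6]
+L5 (α=3/4) → [25333/144, 2791/24, 4831/24]
= [176, 116, 201]

at x=0,y=0 over L1,L2,L3,L4:
+L1 (α=1/2) → [245/2, 65, 120]
+L2 (α=5/6) → [2245/12, 220, 225]
+L3 (α=1/3) → [3697/18, 445/3, 658/3]
+L4 (α=1/2) → [4273/36, 883/6, 1357/6]
rounded: [119, 147, 226]

query (1,1) [L1,L2,L3,L4] — begin 0,0,0
+L1 (α=1) → [56, 85, 38]
+L2 (α=1/6) → [445/6, 145/2, 112/3]
+L3 (α=1/3) → [1201/9, 397/3, 527/9]
+L4 (α=1/2) → [1415/9, 530/3, 2633/18]
rounded: [157, 177, 146]


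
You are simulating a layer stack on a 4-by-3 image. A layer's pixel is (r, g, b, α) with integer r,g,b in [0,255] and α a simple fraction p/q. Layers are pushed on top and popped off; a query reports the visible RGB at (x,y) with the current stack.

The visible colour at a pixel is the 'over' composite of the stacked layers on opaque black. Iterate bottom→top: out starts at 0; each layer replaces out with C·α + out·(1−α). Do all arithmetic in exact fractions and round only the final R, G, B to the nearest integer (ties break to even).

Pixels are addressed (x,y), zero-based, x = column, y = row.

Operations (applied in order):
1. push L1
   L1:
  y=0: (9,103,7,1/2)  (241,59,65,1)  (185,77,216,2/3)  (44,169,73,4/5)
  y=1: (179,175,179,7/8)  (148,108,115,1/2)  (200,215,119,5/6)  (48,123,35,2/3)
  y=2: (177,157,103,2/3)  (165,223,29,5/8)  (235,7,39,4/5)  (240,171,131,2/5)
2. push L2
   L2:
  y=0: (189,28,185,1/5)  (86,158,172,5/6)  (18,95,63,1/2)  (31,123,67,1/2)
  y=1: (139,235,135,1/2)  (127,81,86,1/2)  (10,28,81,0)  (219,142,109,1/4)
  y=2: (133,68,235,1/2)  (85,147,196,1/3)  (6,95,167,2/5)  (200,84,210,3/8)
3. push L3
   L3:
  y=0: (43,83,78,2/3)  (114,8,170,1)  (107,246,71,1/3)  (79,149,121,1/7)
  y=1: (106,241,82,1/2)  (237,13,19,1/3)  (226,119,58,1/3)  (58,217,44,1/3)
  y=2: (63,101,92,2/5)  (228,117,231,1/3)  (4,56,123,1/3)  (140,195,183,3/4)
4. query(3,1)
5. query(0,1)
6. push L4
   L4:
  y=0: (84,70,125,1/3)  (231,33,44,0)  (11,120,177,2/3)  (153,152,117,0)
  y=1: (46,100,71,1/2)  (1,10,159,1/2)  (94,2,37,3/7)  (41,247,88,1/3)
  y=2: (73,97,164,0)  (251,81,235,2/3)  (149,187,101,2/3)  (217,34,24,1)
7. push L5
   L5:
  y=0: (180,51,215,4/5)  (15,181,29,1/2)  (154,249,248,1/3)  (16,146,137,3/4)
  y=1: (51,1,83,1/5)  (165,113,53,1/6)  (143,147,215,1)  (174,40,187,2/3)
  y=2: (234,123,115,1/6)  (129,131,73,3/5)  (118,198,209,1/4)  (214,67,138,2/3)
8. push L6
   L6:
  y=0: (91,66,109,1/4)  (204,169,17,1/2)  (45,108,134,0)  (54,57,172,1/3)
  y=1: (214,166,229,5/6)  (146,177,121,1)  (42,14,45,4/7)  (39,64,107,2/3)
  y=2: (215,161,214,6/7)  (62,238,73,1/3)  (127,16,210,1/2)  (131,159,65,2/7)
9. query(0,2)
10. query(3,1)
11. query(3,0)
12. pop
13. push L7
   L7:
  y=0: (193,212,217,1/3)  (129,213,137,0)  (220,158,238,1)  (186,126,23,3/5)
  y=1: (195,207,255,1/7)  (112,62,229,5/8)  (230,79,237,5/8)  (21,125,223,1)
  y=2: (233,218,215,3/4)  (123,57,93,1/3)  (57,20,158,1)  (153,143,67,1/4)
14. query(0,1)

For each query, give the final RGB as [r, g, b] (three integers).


(3,1) stack=L1,L2,L3; from [0,0,0]:
L1 α=2/3: [32, 82, 70/3]
L2 α=1/4: [315/4, 97, 179/4]
L3 α=1/3: [431/6, 137, 89/2]
→ [72, 137, 44]

(0,1) stack=L1,L2,L3; from [0,0,0]:
+L1 (α=7/8) → [1253/8, 1225/8, 1253/8]
+L2 (α=1/2) → [2365/16, 3105/16, 2333/16]
+L3 (α=1/2) → [4061/32, 6961/32, 3645/32]
→ [127, 218, 114]

query (0,2) [L1,L2,L3,L4,L5,L6] — begin 0,0,0
+L1 (α=2/3) → [118, 314/3, 206/3]
+L2 (α=1/2) → [251/2, 259/3, 911/6]
+L3 (α=2/5) → [201/2, 461/5, 1279/10]
+L4 (α=0) → [201/2, 461/5, 1279/10]
+L5 (α=1/6) → [491/4, 292/3, 503/4]
+L6 (α=6/7) → [5651/28, 3190/21, 5639/28]
= [202, 152, 201]

query (3,1) [L1,L2,L3,L4,L5,L6] — begin 0,0,0
after L1 α=2/3: [32, 82, 70/3]
after L2 α=1/4: [315/4, 97, 179/4]
after L3 α=1/3: [431/6, 137, 89/2]
after L4 α=1/3: [554/9, 521/3, 59]
after L5 α=2/3: [3686/27, 761/9, 433/3]
after L6 α=2/3: [5792/81, 1913/27, 1075/9]
rounded: [72, 71, 119]

query (3,0) [L1,L2,L3,L4,L5,L6] — begin 0,0,0
L1 α=4/5: [176/5, 676/5, 292/5]
L2 α=1/2: [331/10, 1291/10, 627/10]
L3 α=1/7: [1388/35, 4618/35, 2486/35]
L4 α=0: [1388/35, 4618/35, 2486/35]
L5 α=3/4: [767/35, 4987/35, 16871/140]
L6 α=1/3: [3424/105, 11969/105, 9637/70]
rounded: [33, 114, 138]

(0,1) stack=L1,L2,L3,L4,L5,L7; from [0,0,0]:
+L1 (α=7/8) → [1253/8, 1225/8, 1253/8]
+L2 (α=1/2) → [2365/16, 3105/16, 2333/16]
+L3 (α=1/2) → [4061/32, 6961/32, 3645/32]
+L4 (α=1/2) → [5533/64, 10161/64, 5917/64]
+L5 (α=1/5) → [6349/80, 10177/80, 1449/16]
+L7 (α=1/7) → [26847/280, 38811/280, 6387/56]
→ [96, 139, 114]


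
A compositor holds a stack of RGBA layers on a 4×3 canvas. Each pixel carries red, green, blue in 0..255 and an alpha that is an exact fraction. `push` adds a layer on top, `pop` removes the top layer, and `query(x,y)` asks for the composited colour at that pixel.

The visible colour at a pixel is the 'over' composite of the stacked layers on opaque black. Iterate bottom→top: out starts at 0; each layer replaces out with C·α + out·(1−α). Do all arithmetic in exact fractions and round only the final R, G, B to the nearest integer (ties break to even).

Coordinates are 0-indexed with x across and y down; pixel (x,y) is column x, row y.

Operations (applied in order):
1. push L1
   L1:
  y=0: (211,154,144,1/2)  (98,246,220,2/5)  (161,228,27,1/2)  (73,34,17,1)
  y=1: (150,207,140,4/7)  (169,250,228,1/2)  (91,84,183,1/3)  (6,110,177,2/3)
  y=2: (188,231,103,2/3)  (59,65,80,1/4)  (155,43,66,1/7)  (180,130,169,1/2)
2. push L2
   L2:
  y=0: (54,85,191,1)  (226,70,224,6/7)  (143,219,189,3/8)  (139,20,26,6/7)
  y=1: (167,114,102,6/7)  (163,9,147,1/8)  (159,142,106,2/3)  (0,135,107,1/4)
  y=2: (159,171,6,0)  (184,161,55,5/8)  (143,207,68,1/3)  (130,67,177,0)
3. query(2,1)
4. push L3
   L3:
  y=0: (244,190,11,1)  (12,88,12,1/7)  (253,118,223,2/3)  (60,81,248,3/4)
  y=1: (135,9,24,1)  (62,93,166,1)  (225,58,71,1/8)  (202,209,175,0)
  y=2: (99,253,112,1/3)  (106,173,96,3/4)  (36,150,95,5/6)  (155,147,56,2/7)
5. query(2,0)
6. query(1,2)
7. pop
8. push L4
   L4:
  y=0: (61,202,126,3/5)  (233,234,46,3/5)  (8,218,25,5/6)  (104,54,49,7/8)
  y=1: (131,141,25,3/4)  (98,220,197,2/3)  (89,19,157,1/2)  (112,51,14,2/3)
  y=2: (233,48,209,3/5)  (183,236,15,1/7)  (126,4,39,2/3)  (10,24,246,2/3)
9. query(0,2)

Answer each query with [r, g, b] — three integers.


(2,1) stack=L1,L2; from [0,0,0]:
+L1 (α=1/3) → [91/3, 28, 61]
+L2 (α=2/3) → [1045/9, 104, 91]
→ [116, 104, 91]

(2,0) stack=L1,L2,L3; from [0,0,0]:
after L1 α=1/2: [161/2, 114, 27/2]
after L2 α=3/8: [1663/16, 1227/8, 1269/16]
after L3 α=2/3: [3253/16, 3115/24, 8405/48]
rounded: [203, 130, 175]

at x=1,y=2 over L1,L2,L3:
after L1 α=1/4: [59/4, 65/4, 20]
after L2 α=5/8: [3857/32, 3415/32, 335/8]
after L3 α=3/4: [14033/128, 20023/128, 2639/32]
rounded: [110, 156, 82]

query (0,2) [L1,L2,L4] — begin 0,0,0
L1 α=2/3: [376/3, 154, 206/3]
L2 α=0: [376/3, 154, 206/3]
L4 α=3/5: [2849/15, 452/5, 2293/15]
= [190, 90, 153]


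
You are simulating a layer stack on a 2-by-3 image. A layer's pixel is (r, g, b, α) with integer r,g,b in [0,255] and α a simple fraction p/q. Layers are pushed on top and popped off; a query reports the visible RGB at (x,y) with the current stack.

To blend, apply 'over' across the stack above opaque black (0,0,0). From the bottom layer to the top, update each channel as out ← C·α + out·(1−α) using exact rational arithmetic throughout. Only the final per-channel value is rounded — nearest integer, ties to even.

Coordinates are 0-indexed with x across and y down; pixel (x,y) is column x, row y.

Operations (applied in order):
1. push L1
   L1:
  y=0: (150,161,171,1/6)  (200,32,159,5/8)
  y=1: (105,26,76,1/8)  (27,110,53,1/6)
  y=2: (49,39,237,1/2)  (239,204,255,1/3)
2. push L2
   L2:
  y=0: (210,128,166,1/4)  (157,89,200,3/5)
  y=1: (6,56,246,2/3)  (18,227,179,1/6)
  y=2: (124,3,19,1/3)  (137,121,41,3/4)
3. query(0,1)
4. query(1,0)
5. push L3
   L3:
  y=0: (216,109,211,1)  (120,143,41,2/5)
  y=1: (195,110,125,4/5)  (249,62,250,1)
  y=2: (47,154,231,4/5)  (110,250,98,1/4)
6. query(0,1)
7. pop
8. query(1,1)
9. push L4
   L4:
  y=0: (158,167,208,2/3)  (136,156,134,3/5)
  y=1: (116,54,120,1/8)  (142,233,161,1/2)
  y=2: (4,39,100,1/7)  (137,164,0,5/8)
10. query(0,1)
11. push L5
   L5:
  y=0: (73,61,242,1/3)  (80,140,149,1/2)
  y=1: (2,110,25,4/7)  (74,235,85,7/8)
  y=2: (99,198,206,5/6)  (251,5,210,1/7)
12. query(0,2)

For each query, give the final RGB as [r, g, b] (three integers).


at x=0,y=1 over L1,L2:
L1 α=1/8: [105/8, 13/4, 19/2]
L2 α=2/3: [67/8, 461/12, 1003/6]
= [8, 38, 167]

query (1,0) [L1,L2] — begin 0,0,0
L1 α=5/8: [125, 20, 795/8]
L2 α=3/5: [721/5, 307/5, 639/4]
= [144, 61, 160]

at x=0,y=1 over L1,L2,L3:
after L1 α=1/8: [105/8, 13/4, 19/2]
after L2 α=2/3: [67/8, 461/12, 1003/6]
after L3 α=4/5: [6307/40, 5741/60, 4003/30]
= [158, 96, 133]

at x=1,y=1 over L1,L2:
+L1 (α=1/6) → [9/2, 55/3, 53/6]
+L2 (α=1/6) → [27/4, 478/9, 1339/36]
→ [7, 53, 37]

at x=0,y=1 over L1,L2,L4:
after L1 α=1/8: [105/8, 13/4, 19/2]
after L2 α=2/3: [67/8, 461/12, 1003/6]
after L4 α=1/8: [1397/64, 3875/96, 7741/48]
rounded: [22, 40, 161]

at x=0,y=2 over L1,L2,L4,L5:
L1 α=1/2: [49/2, 39/2, 237/2]
L2 α=1/3: [173/3, 14, 256/3]
L4 α=1/7: [50, 123/7, 612/7]
L5 α=5/6: [545/6, 2351/14, 3911/21]
= [91, 168, 186]
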